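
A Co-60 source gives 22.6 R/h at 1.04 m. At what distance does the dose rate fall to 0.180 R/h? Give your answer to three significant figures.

Using I₁d₁² = I₂d₂², d₂ = d₁·√(I₁/I₂).
I₁/I₂ = 22.6/0.180 = 125.6, so d₂ = 1.04 × √125.6 = 11.66 m.

11.7 m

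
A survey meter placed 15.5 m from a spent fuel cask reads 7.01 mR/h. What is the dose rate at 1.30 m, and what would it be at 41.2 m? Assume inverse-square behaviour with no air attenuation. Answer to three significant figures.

Applying the 1/r² law,
At 1.30 m: 7.01 × (15.5/1.30)² = 7.01 × 142.2 = 996.8 mR/h
At 41.2 m: 996.8 × (1.30/41.2)² = 996.8 × 0.0009956 = 0.9924 mR/h.

997 mR/h; 0.992 mR/h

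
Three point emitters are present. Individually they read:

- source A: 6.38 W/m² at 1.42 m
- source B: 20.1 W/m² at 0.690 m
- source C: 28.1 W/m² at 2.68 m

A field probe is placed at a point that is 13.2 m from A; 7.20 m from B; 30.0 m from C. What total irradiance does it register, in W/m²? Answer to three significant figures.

0.483 W/m²

Each source contributes Iᵢ·(dᵢ/rᵢ)²; contributions add.
A: 6.38 × (1.42/13.2)² = 0.07383 W/m²
B: 20.1 × (0.690/7.20)² = 0.1846 W/m²
C: 28.1 × (2.68/30.0)² = 0.2243 W/m²
Total = 0.07383 + 0.1846 + 0.2243 = 0.4827 W/m².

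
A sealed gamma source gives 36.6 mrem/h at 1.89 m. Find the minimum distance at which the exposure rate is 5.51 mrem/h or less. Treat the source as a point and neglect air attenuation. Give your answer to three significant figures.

4.87 m

Using I₁d₁² = I₂d₂², d₂ = d₁·√(I₁/I₂).
I₁/I₂ = 36.6/5.51 = 6.642, so d₂ = 1.89 × √6.642 = 4.871 m.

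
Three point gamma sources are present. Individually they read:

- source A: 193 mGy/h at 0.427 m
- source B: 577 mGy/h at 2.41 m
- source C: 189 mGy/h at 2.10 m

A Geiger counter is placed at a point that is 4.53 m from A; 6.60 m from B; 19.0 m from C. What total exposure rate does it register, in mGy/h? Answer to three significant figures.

By superposition, sum each source's inverse-square contribution:
A: 193 × (0.427/4.53)² = 1.715 mGy/h
B: 577 × (2.41/6.60)² = 76.93 mGy/h
C: 189 × (2.10/19.0)² = 2.309 mGy/h
Total = 1.715 + 76.93 + 2.309 = 80.95 mGy/h.

81.0 mGy/h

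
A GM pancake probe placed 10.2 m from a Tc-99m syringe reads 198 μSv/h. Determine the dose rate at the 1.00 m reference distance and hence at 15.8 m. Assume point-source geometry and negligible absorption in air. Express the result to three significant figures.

Since intensity falls as 1/r²,
At 1.00 m: (10.2/1.00)² = 104.0, so 198 × 104.0 = 20590 μSv/h
At 15.8 m: (1.00/15.8)² = 0.004006, so 20590 × 0.004006 = 82.48 μSv/h.

20600 μSv/h; 82.5 μSv/h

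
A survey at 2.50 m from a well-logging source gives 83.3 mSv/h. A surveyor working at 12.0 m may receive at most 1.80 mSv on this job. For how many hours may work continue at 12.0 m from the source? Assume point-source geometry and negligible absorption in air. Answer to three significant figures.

Using I₁d₁² = I₂d₂², rate at 12.0 m:
83.3 × (2.50/12.0)² = 83.3 × 0.04340 = 3.615 mSv/h.
Stay time = 1.80 mSv ÷ 3.615 mSv/h = 0.4979 h.

0.498 h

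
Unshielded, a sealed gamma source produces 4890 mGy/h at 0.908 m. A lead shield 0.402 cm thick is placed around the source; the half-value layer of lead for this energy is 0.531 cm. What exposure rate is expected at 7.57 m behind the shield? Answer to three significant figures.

Distance alone: (0.908/7.57)² = 0.01439, so 4890 × 0.01439 = 70.37 mGy/h.
Shield: 0.402/0.531 = 0.7571 half-value layers → attenuation 2^(−0.7571) = 0.5917.
Combined: 70.37 × 0.5917 = 41.64 mGy/h.

41.6 mGy/h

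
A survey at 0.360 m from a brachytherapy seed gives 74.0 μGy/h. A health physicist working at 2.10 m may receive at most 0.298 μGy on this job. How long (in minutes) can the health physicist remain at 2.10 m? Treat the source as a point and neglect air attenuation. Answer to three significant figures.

Applying the 1/r² law, rate at 2.10 m:
74.0 × (0.360/2.10)² = 74.0 × 0.02939 = 2.175 μGy/h.
Stay time = 0.298 μGy ÷ 2.175 μGy/h = 0.1370 h = 8.220 min.

8.22 min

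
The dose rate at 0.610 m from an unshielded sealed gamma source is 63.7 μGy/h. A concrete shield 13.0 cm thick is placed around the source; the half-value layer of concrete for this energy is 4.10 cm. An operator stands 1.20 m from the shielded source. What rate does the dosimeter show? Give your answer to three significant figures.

Distance alone: 63.7 × (0.610/1.20)² = 63.7 × 0.2584 = 16.46 μGy/h.
Shield: 13.0/4.10 = 3.171 half-value layers → attenuation 2^(−3.171) = 0.1110.
Combined: 16.46 × 0.1110 = 1.827 μGy/h.

1.83 μGy/h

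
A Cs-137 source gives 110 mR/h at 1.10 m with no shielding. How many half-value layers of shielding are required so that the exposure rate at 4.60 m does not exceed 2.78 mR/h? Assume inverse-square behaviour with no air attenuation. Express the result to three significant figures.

At 4.60 m, distance alone gives 110 × (1.10/4.60)² = 110 × 0.05718 = 6.290 mR/h.
Further attenuation needed: 6.290/2.78 = 2.263.
n = log₂(2.263) = 1.178 half-value layers.

1.18 half-value layers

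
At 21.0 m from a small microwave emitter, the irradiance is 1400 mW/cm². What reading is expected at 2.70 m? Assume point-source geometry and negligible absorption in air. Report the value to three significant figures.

Intensity scales as (d₁/d₂)², so the rate at 2.70 m is
(21.0/2.70)² = 60.49, so 1400 × 60.49 = 84690 mW/cm².

84700 mW/cm²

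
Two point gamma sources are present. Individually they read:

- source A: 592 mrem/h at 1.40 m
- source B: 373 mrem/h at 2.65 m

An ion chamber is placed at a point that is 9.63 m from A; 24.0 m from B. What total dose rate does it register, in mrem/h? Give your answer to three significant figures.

By superposition, sum each source's inverse-square contribution:
A: 592 × (1.40/9.63)² = 12.51 mrem/h
B: 373 × (2.65/24.0)² = 4.548 mrem/h
Total = 12.51 + 4.548 = 17.06 mrem/h.

17.1 mrem/h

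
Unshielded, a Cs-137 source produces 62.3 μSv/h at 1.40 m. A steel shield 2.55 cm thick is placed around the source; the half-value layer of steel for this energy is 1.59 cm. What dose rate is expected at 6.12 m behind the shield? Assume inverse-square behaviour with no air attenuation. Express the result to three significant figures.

1.07 μSv/h

Distance alone: (1.40/6.12)² = 0.05233, so 62.3 × 0.05233 = 3.260 μSv/h.
Shield: 2.55/1.59 = 1.604 half-value layers → attenuation 2^(−1.604) = 0.3290.
Combined: 3.260 × 0.3290 = 1.073 μSv/h.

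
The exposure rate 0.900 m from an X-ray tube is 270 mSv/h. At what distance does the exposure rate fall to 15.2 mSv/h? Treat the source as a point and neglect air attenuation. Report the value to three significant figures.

Intensity scales as (d₁/d₂)², so d₂ = d₁·√(I₁/I₂).
I₁/I₂ = 270/15.2 = 17.76, so d₂ = 0.900 × √17.76 = 3.793 m.

3.79 m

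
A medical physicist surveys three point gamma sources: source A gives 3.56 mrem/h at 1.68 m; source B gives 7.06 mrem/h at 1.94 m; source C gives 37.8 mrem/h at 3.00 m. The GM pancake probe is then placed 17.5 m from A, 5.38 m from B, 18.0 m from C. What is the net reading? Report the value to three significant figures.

2.00 mrem/h

Each source contributes Iᵢ·(dᵢ/rᵢ)²; contributions add.
A: 3.56 × (1.68/17.5)² = 0.03281 mrem/h
B: 7.06 × (1.94/5.38)² = 0.9180 mrem/h
C: 37.8 × (3.00/18.0)² = 1.050 mrem/h
Total = 0.03281 + 0.9180 + 1.050 = 2.001 mrem/h.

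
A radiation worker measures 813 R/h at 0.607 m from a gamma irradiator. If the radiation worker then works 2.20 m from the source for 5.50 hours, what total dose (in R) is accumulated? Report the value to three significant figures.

Intensity scales as (d₁/d₂)², so rate at 2.20 m:
(0.607/2.20)² = 0.07613, so 813 × 0.07613 = 61.89 R/h.
Dose = rate × time = 61.89 R/h × 5.500 h = 340.4 R.

340 R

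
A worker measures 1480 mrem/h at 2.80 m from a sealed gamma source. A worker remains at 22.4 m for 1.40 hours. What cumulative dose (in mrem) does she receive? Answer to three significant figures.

Since intensity falls as 1/r², rate at 22.4 m:
1480 × (2.80/22.4)² = 1480 × 0.01562 = 23.12 mrem/h.
Dose = rate × time = 23.12 mrem/h × 1.400 h = 32.37 mrem.

32.4 mrem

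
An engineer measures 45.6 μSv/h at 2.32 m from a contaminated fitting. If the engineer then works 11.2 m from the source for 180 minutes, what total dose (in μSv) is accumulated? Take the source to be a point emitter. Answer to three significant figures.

5.87 μSv

Using I₁d₁² = I₂d₂², rate at 11.2 m:
(2.32/11.2)² = 0.04291, so 45.6 × 0.04291 = 1.957 μSv/h.
Dose = rate × time = 1.957 μSv/h × 3.000 h = 5.871 μSv.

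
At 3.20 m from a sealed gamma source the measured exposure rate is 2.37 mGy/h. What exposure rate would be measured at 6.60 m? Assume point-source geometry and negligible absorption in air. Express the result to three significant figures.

0.557 mGy/h

Applying the 1/r² law, scaling from 3.20 m to 6.60 m:
(3.20/6.60)² = 0.2351, so 2.37 × 0.2351 = 0.5572 mGy/h.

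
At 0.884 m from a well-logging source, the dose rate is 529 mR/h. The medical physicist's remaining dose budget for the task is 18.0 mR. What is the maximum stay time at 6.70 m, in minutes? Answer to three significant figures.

Using I₁d₁² = I₂d₂², rate at 6.70 m:
(0.884/6.70)² = 0.01741, so 529 × 0.01741 = 9.210 mR/h.
Stay time = 18.0 mR ÷ 9.210 mR/h = 1.954 h = 117.2 min.

117 min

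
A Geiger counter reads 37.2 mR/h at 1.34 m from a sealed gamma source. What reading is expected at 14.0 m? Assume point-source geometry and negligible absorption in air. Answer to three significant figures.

Since intensity falls as 1/r², the rate at 14.0 m is
37.2 × (1.34/14.0)² = 37.2 × 0.009161 = 0.3408 mR/h.

0.341 mR/h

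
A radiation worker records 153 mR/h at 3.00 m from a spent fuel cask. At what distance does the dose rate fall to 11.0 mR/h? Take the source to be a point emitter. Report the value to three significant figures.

11.2 m

By the inverse-square law, d₂ = d₁·√(I₁/I₂).
I₁/I₂ = 153/11.0 = 13.91, so d₂ = 3.00 × √13.91 = 11.19 m.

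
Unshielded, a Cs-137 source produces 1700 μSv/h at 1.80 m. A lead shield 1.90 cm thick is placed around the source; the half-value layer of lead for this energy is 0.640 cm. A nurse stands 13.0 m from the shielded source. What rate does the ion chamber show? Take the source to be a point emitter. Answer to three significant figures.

4.16 μSv/h

Distance alone: (1.80/13.0)² = 0.01917, so 1700 × 0.01917 = 32.59 μSv/h.
Shield: 1.90/0.640 = 2.969 half-value layers → attenuation 2^(−2.969) = 0.1277.
Combined: 32.59 × 0.1277 = 4.162 μSv/h.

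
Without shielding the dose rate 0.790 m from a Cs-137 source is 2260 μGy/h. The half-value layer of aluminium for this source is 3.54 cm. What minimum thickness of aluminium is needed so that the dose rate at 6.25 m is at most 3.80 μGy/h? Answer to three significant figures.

11.5 cm

At 6.25 m, distance alone gives 2260 × (0.790/6.25)² = 2260 × 0.01598 = 36.11 μGy/h.
Further attenuation needed: 36.11/3.80 = 9.503.
n = log₂(9.503) = 3.248 half-value layers.
Thickness = 3.248 × 3.54 cm = 11.50 cm.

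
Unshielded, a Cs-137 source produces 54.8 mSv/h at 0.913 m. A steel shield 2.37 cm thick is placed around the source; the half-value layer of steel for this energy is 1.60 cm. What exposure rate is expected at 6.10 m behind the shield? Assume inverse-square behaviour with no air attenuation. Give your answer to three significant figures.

0.440 mSv/h

Distance alone: (0.913/6.10)² = 0.02240, so 54.8 × 0.02240 = 1.228 mSv/h.
Shield: 2.37/1.60 = 1.481 half-value layers → attenuation 2^(−1.481) = 0.3582.
Combined: 1.228 × 0.3582 = 0.4399 mSv/h.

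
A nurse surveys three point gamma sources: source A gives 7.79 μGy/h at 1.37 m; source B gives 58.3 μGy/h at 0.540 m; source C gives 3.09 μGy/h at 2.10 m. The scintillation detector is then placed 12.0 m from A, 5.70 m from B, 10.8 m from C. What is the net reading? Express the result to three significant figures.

0.742 μGy/h

Each source contributes Iᵢ·(dᵢ/rᵢ)²; contributions add.
A: 7.79 × (1.37/12.0)² = 0.1015 μGy/h
B: 58.3 × (0.540/5.70)² = 0.5232 μGy/h
C: 3.09 × (2.10/10.8)² = 0.1168 μGy/h
Total = 0.1015 + 0.5232 + 0.1168 = 0.7415 μGy/h.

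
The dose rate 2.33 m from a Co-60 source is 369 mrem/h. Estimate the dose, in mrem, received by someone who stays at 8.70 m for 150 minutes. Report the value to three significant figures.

Since intensity falls as 1/r², rate at 8.70 m:
(2.33/8.70)² = 0.07173, so 369 × 0.07173 = 26.47 mrem/h.
Dose = rate × time = 26.47 mrem/h × 2.500 h = 66.17 mrem.

66.2 mrem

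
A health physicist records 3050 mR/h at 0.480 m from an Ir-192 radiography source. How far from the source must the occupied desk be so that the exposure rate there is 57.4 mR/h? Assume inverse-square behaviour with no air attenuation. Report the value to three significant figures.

3.50 m

By the inverse-square law, d₂ = d₁·√(I₁/I₂).
I₁/I₂ = 3050/57.4 = 53.14, so d₂ = 0.480 × √53.14 = 3.499 m.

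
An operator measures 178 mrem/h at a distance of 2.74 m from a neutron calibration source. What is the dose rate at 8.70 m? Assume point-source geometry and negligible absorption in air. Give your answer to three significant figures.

Using I₁d₁² = I₂d₂², the rate at 8.70 m is
(2.74/8.70)² = 0.09919, so 178 × 0.09919 = 17.66 mrem/h.

17.7 mrem/h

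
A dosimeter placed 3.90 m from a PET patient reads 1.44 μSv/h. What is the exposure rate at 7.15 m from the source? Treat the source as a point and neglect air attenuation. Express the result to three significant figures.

0.428 μSv/h

Applying the 1/r² law, scaling from 3.90 m to 7.15 m:
(3.90/7.15)² = 0.2975, so 1.44 × 0.2975 = 0.4284 μSv/h.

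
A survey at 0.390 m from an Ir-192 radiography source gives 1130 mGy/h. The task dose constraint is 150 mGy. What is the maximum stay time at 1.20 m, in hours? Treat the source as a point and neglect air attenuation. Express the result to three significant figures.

Using I₁d₁² = I₂d₂², rate at 1.20 m:
1130 × (0.390/1.20)² = 1130 × 0.1056 = 119.3 mGy/h.
Stay time = 150 mGy ÷ 119.3 mGy/h = 1.257 h.

1.26 h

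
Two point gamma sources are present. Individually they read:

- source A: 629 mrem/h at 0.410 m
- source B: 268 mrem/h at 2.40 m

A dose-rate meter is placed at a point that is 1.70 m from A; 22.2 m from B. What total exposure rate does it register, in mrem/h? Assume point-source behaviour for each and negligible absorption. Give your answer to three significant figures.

39.7 mrem/h

By superposition, sum each source's inverse-square contribution:
A: 629 × (0.410/1.70)² = 36.59 mrem/h
B: 268 × (2.40/22.2)² = 3.132 mrem/h
Total = 36.59 + 3.132 = 39.72 mrem/h.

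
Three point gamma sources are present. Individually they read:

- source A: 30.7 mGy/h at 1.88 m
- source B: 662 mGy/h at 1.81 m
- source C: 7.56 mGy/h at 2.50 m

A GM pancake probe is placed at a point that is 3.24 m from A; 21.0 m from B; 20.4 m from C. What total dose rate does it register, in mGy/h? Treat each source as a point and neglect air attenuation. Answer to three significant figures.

15.4 mGy/h

Each source contributes Iᵢ·(dᵢ/rᵢ)²; contributions add.
A: 30.7 × (1.88/3.24)² = 10.34 mGy/h
B: 662 × (1.81/21.0)² = 4.918 mGy/h
C: 7.56 × (2.50/20.4)² = 0.1135 mGy/h
Total = 10.34 + 4.918 + 0.1135 = 15.37 mGy/h.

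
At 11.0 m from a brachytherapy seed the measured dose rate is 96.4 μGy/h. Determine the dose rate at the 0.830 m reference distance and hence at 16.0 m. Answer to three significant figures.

Intensity scales as (d₁/d₂)², so
At 0.830 m: 96.4 × (11.0/0.830)² = 96.4 × 175.6 = 16930 μGy/h
At 16.0 m: 16930 × (0.830/16.0)² = 16930 × 0.002691 = 45.56 μGy/h.

16900 μGy/h; 45.6 μGy/h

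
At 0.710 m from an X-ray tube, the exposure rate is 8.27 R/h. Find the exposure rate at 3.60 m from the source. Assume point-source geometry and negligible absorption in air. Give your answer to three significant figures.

0.322 R/h

Using I₁d₁² = I₂d₂², the rate at 3.60 m is
8.27 × (0.710/3.60)² = 8.27 × 0.03890 = 0.3217 R/h.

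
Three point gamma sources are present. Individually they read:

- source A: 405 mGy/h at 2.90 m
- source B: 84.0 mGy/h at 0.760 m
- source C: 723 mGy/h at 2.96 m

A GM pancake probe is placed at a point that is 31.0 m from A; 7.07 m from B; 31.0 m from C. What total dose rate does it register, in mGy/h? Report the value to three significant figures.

Each source contributes Iᵢ·(dᵢ/rᵢ)²; contributions add.
A: 405 × (2.90/31.0)² = 3.544 mGy/h
B: 84.0 × (0.760/7.07)² = 0.9707 mGy/h
C: 723 × (2.96/31.0)² = 6.592 mGy/h
Total = 3.544 + 0.9707 + 6.592 = 11.11 mGy/h.

11.1 mGy/h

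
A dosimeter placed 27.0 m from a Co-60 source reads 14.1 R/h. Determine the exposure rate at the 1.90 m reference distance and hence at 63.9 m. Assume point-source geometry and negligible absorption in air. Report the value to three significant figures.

Applying the 1/r² law,
At 1.90 m: 14.1 × (27.0/1.90)² = 14.1 × 201.9 = 2847 R/h
At 63.9 m: 2847 × (1.90/63.9)² = 2847 × 0.0008841 = 2.517 R/h.

2850 R/h; 2.52 R/h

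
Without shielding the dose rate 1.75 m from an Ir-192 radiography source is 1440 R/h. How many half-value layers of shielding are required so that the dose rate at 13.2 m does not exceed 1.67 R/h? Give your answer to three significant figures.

3.92 half-value layers

At 13.2 m, distance alone gives (1.75/13.2)² = 0.01758, so 1440 × 0.01758 = 25.32 R/h.
Further attenuation needed: 25.32/1.67 = 15.16.
n = log₂(15.16) = 3.922 half-value layers.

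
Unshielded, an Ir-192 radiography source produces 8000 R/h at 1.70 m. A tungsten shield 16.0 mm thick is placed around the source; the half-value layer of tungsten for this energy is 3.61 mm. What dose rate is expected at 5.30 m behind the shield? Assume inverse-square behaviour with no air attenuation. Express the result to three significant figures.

Distance alone: (1.70/5.30)² = 0.1029, so 8000 × 0.1029 = 823.2 R/h.
Shield: 16.0/3.61 = 4.432 half-value layers → attenuation 2^(−4.432) = 0.04633.
Combined: 823.2 × 0.04633 = 38.14 R/h.

38.1 R/h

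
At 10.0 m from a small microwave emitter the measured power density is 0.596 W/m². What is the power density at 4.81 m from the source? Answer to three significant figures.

2.58 W/m²

Using I₁d₁² = I₂d₂², scaling from 10.0 m to 4.81 m:
(10.0/4.81)² = 4.322, so 0.596 × 4.322 = 2.576 W/m².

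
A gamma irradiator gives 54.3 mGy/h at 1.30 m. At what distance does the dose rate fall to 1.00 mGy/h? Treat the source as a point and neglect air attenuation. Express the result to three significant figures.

9.58 m

Applying the 1/r² law, d₂ = d₁·√(I₁/I₂).
I₁/I₂ = 54.3/1.00 = 54.30, so d₂ = 1.30 × √54.30 = 9.580 m.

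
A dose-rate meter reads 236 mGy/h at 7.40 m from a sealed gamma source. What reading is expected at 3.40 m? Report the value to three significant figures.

1120 mGy/h

By the inverse-square law, the rate at 3.40 m is
(7.40/3.40)² = 4.737, so 236 × 4.737 = 1118 mGy/h.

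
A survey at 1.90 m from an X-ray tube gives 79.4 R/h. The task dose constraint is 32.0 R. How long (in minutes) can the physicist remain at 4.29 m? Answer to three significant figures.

123 min

Applying the 1/r² law, rate at 4.29 m:
(1.90/4.29)² = 0.1962, so 79.4 × 0.1962 = 15.58 R/h.
Stay time = 32.0 R ÷ 15.58 R/h = 2.054 h = 123.2 min.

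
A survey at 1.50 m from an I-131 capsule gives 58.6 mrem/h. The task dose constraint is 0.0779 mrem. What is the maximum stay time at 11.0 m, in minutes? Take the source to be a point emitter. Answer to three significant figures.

4.29 min

Intensity scales as (d₁/d₂)², so rate at 11.0 m:
58.6 × (1.50/11.0)² = 58.6 × 0.01860 = 1.090 mrem/h.
Stay time = 0.0779 mrem ÷ 1.090 mrem/h = 0.07147 h = 4.288 min.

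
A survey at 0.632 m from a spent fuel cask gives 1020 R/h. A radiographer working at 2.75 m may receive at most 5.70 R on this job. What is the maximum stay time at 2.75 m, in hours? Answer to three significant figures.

Using I₁d₁² = I₂d₂², rate at 2.75 m:
(0.632/2.75)² = 0.05282, so 1020 × 0.05282 = 53.88 R/h.
Stay time = 5.70 R ÷ 53.88 R/h = 0.1058 h.

0.106 h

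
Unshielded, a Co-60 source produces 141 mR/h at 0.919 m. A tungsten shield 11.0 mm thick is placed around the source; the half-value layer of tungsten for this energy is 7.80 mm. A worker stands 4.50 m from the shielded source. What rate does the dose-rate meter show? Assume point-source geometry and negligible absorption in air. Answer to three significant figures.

2.21 mR/h

Distance alone: 141 × (0.919/4.50)² = 141 × 0.04171 = 5.881 mR/h.
Shield: 11.0/7.80 = 1.410 half-value layers → attenuation 2^(−1.410) = 0.3763.
Combined: 5.881 × 0.3763 = 2.213 mR/h.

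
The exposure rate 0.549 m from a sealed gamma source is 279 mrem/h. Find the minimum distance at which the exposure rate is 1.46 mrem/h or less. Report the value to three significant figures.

7.59 m

Intensity scales as (d₁/d₂)², so d₂ = d₁·√(I₁/I₂).
I₁/I₂ = 279/1.46 = 191.1, so d₂ = 0.549 × √191.1 = 7.589 m.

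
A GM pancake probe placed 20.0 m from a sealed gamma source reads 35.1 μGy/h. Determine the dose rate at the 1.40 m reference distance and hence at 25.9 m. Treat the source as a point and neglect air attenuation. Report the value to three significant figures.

Since intensity falls as 1/r²,
At 1.40 m: 35.1 × (20.0/1.40)² = 35.1 × 204.1 = 7164 μGy/h
At 25.9 m: (1.40/25.9)² = 0.002922, so 7164 × 0.002922 = 20.93 μGy/h.

7160 μGy/h; 20.9 μGy/h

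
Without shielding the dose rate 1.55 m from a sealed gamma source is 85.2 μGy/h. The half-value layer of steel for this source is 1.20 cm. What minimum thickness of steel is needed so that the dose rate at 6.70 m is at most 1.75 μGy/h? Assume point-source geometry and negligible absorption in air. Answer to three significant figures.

1.66 cm

At 6.70 m, distance alone gives (1.55/6.70)² = 0.05352, so 85.2 × 0.05352 = 4.560 μGy/h.
Further attenuation needed: 4.560/1.75 = 2.606.
n = log₂(2.606) = 1.382 half-value layers.
Thickness = 1.382 × 1.20 cm = 1.658 cm.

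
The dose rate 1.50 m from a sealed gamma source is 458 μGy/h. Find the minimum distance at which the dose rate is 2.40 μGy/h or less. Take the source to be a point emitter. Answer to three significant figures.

By the inverse-square law, d₂ = d₁·√(I₁/I₂).
I₁/I₂ = 458/2.40 = 190.8, so d₂ = 1.50 × √190.8 = 20.72 m.

20.7 m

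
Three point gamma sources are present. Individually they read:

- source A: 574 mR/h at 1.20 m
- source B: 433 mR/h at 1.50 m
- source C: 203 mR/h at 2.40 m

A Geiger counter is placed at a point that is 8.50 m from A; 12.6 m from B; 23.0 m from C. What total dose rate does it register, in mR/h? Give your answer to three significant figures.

19.8 mR/h

Each source contributes Iᵢ·(dᵢ/rᵢ)²; contributions add.
A: 574 × (1.20/8.50)² = 11.44 mR/h
B: 433 × (1.50/12.6)² = 6.137 mR/h
C: 203 × (2.40/23.0)² = 2.210 mR/h
Total = 11.44 + 6.137 + 2.210 = 19.79 mR/h.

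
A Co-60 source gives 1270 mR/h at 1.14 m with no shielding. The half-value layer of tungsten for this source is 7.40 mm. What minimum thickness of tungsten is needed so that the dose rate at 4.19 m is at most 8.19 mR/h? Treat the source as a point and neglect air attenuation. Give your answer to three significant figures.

26.1 mm

At 4.19 m, distance alone gives (1.14/4.19)² = 0.07403, so 1270 × 0.07403 = 94.02 mR/h.
Further attenuation needed: 94.02/8.19 = 11.48.
n = log₂(11.48) = 3.521 half-value layers.
Thickness = 3.521 × 7.40 mm = 26.06 mm.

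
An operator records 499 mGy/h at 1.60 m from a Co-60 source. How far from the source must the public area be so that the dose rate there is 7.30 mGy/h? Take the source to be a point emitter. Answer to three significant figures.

13.2 m

Applying the 1/r² law, d₂ = d₁·√(I₁/I₂).
I₁/I₂ = 499/7.30 = 68.36, so d₂ = 1.60 × √68.36 = 13.23 m.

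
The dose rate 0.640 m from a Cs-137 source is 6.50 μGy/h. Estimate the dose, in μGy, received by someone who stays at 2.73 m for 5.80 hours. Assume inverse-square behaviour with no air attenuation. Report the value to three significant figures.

Applying the 1/r² law, rate at 2.73 m:
(0.640/2.73)² = 0.05496, so 6.50 × 0.05496 = 0.3572 μGy/h.
Dose = rate × time = 0.3572 μGy/h × 5.800 h = 2.072 μGy.

2.07 μGy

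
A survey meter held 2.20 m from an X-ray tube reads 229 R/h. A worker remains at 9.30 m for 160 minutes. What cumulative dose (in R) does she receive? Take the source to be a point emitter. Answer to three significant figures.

34.2 R

Intensity scales as (d₁/d₂)², so rate at 9.30 m:
229 × (2.20/9.30)² = 229 × 0.05596 = 12.81 R/h.
Dose = rate × time = 12.81 R/h × 2.667 h = 34.16 R.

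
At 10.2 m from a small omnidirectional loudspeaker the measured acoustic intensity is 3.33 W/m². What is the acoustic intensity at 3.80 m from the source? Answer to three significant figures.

24.0 W/m²

Since intensity falls as 1/r², scaling from 10.2 m to 3.80 m:
(10.2/3.80)² = 7.205, so 3.33 × 7.205 = 23.99 W/m².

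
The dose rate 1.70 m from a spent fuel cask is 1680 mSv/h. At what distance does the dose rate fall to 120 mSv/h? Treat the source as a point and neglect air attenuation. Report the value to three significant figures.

6.36 m

Using I₁d₁² = I₂d₂², d₂ = d₁·√(I₁/I₂).
I₁/I₂ = 1680/120 = 14.00, so d₂ = 1.70 × √14.00 = 6.361 m.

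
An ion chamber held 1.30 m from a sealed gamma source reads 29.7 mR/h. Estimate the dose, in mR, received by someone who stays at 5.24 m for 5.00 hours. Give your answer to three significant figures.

9.14 mR

Using I₁d₁² = I₂d₂², rate at 5.24 m:
(1.30/5.24)² = 0.06155, so 29.7 × 0.06155 = 1.828 mR/h.
Dose = rate × time = 1.828 mR/h × 5.000 h = 9.140 mR.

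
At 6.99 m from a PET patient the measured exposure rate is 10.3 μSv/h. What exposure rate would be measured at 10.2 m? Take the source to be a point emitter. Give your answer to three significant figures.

4.84 μSv/h

By the inverse-square law, scaling from 6.99 m to 10.2 m:
10.3 × (6.99/10.2)² = 10.3 × 0.4696 = 4.837 μSv/h.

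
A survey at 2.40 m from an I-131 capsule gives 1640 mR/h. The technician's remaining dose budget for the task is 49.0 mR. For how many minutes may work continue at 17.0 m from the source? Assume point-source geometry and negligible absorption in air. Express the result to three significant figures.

By the inverse-square law, rate at 17.0 m:
1640 × (2.40/17.0)² = 1640 × 0.01993 = 32.69 mR/h.
Stay time = 49.0 mR ÷ 32.69 mR/h = 1.499 h = 89.94 min.

89.9 min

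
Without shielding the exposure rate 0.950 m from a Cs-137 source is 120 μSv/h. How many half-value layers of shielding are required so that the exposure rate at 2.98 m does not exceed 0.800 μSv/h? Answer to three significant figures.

At 2.98 m, distance alone gives 120 × (0.950/2.98)² = 120 × 0.1016 = 12.19 μSv/h.
Further attenuation needed: 12.19/0.800 = 15.24.
n = log₂(15.24) = 3.930 half-value layers.

3.93 half-value layers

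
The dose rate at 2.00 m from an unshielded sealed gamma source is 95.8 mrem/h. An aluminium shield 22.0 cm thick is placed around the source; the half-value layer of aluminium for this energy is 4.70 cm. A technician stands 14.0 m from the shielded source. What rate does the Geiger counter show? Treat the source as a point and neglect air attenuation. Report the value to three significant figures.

Distance alone: (2.00/14.0)² = 0.02041, so 95.8 × 0.02041 = 1.955 mrem/h.
Shield: 22.0/4.70 = 4.681 half-value layers → attenuation 2^(−4.681) = 0.03898.
Combined: 1.955 × 0.03898 = 0.07621 mrem/h.

0.0762 mrem/h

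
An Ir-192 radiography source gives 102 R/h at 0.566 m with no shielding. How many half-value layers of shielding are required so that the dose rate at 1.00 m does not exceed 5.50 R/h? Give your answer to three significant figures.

2.57 half-value layers

At 1.00 m, distance alone gives (0.566/1.00)² = 0.3204, so 102 × 0.3204 = 32.68 R/h.
Further attenuation needed: 32.68/5.50 = 5.942.
n = log₂(5.942) = 2.571 half-value layers.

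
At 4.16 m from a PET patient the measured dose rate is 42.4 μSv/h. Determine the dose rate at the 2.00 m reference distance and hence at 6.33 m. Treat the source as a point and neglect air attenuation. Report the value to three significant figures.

183 μSv/h; 18.3 μSv/h

Using I₁d₁² = I₂d₂²,
At 2.00 m: (4.16/2.00)² = 4.326, so 42.4 × 4.326 = 183.4 μSv/h
At 6.33 m: 183.4 × (2.00/6.33)² = 183.4 × 0.09983 = 18.31 μSv/h.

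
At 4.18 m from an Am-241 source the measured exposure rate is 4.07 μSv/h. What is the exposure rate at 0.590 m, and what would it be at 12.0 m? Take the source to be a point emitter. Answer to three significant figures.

204 μSv/h; 0.494 μSv/h

Using I₁d₁² = I₂d₂²,
At 0.590 m: (4.18/0.590)² = 50.19, so 4.07 × 50.19 = 204.3 μSv/h
At 12.0 m: (0.590/12.0)² = 0.002417, so 204.3 × 0.002417 = 0.4938 μSv/h.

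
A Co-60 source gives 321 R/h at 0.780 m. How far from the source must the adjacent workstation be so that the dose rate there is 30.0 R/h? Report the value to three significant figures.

2.55 m

Using I₁d₁² = I₂d₂², d₂ = d₁·√(I₁/I₂).
I₁/I₂ = 321/30.0 = 10.70, so d₂ = 0.780 × √10.70 = 2.551 m.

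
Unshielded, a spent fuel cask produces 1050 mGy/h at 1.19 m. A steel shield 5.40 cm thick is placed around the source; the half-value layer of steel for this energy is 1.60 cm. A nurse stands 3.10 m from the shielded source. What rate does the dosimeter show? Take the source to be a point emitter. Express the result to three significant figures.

14.9 mGy/h

Distance alone: 1050 × (1.19/3.10)² = 1050 × 0.1474 = 154.8 mGy/h.
Shield: 5.40/1.60 = 3.375 half-value layers → attenuation 2^(−3.375) = 0.09639.
Combined: 154.8 × 0.09639 = 14.92 mGy/h.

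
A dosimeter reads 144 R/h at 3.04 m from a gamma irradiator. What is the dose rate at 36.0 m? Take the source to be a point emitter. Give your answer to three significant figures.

Applying the 1/r² law, the rate at 36.0 m is
(3.04/36.0)² = 0.007131, so 144 × 0.007131 = 1.027 R/h.

1.03 R/h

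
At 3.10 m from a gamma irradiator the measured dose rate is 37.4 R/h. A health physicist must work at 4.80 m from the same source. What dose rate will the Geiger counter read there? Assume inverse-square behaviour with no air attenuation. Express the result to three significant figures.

15.6 R/h

Intensity scales as (d₁/d₂)², so scaling from 3.10 m to 4.80 m:
(3.10/4.80)² = 0.4171, so 37.4 × 0.4171 = 15.60 R/h.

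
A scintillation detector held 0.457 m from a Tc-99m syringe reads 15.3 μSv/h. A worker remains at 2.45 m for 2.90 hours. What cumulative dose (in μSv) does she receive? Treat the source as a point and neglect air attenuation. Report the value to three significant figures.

1.54 μSv

Since intensity falls as 1/r², rate at 2.45 m:
(0.457/2.45)² = 0.03479, so 15.3 × 0.03479 = 0.5323 μSv/h.
Dose = rate × time = 0.5323 μSv/h × 2.900 h = 1.544 μSv.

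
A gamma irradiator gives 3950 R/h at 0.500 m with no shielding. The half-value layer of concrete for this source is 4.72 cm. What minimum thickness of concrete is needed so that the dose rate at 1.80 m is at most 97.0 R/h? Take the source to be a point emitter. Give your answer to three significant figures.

7.80 cm

At 1.80 m, distance alone gives (0.500/1.80)² = 0.07716, so 3950 × 0.07716 = 304.8 R/h.
Further attenuation needed: 304.8/97.0 = 3.142.
n = log₂(3.142) = 1.652 half-value layers.
Thickness = 1.652 × 4.72 cm = 7.797 cm.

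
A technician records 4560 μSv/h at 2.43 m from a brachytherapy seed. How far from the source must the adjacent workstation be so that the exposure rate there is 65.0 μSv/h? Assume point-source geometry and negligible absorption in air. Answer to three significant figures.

20.4 m

Applying the 1/r² law, d₂ = d₁·√(I₁/I₂).
I₁/I₂ = 4560/65.0 = 70.15, so d₂ = 2.43 × √70.15 = 20.35 m.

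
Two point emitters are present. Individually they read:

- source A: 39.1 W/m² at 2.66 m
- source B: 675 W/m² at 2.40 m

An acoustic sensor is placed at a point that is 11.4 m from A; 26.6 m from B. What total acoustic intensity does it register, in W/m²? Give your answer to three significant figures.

7.62 W/m²

Each source contributes Iᵢ·(dᵢ/rᵢ)²; contributions add.
A: 39.1 × (2.66/11.4)² = 2.129 W/m²
B: 675 × (2.40/26.6)² = 5.495 W/m²
Total = 2.129 + 5.495 = 7.624 W/m².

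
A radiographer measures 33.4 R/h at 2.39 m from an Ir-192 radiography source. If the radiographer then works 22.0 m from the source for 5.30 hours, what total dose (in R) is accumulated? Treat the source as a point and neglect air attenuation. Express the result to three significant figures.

2.09 R

Using I₁d₁² = I₂d₂², rate at 22.0 m:
33.4 × (2.39/22.0)² = 33.4 × 0.01180 = 0.3941 R/h.
Dose = rate × time = 0.3941 R/h × 5.300 h = 2.089 R.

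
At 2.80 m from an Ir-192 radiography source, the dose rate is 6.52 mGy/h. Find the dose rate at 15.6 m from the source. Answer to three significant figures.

Using I₁d₁² = I₂d₂², the rate at 15.6 m is
(2.80/15.6)² = 0.03222, so 6.52 × 0.03222 = 0.2101 mGy/h.

0.210 mGy/h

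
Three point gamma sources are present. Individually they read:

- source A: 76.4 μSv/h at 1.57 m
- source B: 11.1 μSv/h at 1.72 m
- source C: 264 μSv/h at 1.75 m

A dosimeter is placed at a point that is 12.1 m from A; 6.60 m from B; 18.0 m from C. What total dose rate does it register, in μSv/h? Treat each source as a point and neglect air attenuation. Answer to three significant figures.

By superposition, sum each source's inverse-square contribution:
A: 76.4 × (1.57/12.1)² = 1.286 μSv/h
B: 11.1 × (1.72/6.60)² = 0.7539 μSv/h
C: 264 × (1.75/18.0)² = 2.495 μSv/h
Total = 1.286 + 0.7539 + 2.495 = 4.535 μSv/h.

4.54 μSv/h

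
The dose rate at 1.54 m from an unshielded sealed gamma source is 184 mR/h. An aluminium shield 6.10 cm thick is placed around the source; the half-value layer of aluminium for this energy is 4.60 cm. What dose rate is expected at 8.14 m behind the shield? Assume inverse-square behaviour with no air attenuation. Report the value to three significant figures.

Distance alone: 184 × (1.54/8.14)² = 184 × 0.03579 = 6.585 mR/h.
Shield: 6.10/4.60 = 1.326 half-value layers → attenuation 2^(−1.326) = 0.3989.
Combined: 6.585 × 0.3989 = 2.627 mR/h.

2.63 mR/h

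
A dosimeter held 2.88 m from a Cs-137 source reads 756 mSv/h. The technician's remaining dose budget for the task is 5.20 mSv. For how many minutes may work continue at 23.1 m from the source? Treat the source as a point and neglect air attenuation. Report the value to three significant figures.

Intensity scales as (d₁/d₂)², so rate at 23.1 m:
(2.88/23.1)² = 0.01554, so 756 × 0.01554 = 11.75 mSv/h.
Stay time = 5.20 mSv ÷ 11.75 mSv/h = 0.4426 h = 26.56 min.

26.6 min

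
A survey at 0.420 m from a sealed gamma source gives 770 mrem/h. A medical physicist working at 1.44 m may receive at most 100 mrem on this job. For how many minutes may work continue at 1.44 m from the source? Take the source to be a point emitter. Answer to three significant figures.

Applying the 1/r² law, rate at 1.44 m:
(0.420/1.44)² = 0.08507, so 770 × 0.08507 = 65.50 mrem/h.
Stay time = 100 mrem ÷ 65.50 mrem/h = 1.527 h = 91.62 min.

91.6 min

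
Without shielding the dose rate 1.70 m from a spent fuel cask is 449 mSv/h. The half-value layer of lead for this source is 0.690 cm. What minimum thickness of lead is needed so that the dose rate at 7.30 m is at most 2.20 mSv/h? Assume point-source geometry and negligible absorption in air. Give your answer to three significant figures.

2.39 cm

At 7.30 m, distance alone gives 449 × (1.70/7.30)² = 449 × 0.05423 = 24.35 mSv/h.
Further attenuation needed: 24.35/2.20 = 11.07.
n = log₂(11.07) = 3.469 half-value layers.
Thickness = 3.469 × 0.690 cm = 2.394 cm.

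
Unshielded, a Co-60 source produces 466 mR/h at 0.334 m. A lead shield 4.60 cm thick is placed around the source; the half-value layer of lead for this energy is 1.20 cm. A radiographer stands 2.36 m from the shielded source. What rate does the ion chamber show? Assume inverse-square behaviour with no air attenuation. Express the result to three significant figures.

0.655 mR/h

Distance alone: 466 × (0.334/2.36)² = 466 × 0.02003 = 9.334 mR/h.
Shield: 4.60/1.20 = 3.833 half-value layers → attenuation 2^(−3.833) = 0.07017.
Combined: 9.334 × 0.07017 = 0.6550 mR/h.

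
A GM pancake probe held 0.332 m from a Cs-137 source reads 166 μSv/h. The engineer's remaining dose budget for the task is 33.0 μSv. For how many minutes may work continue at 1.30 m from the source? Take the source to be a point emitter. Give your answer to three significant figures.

By the inverse-square law, rate at 1.30 m:
(0.332/1.30)² = 0.06522, so 166 × 0.06522 = 10.83 μSv/h.
Stay time = 33.0 μSv ÷ 10.83 μSv/h = 3.047 h = 182.8 min.

183 min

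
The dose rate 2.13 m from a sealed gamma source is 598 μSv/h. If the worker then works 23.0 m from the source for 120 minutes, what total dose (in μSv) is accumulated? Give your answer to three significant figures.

By the inverse-square law, rate at 23.0 m:
(2.13/23.0)² = 0.008576, so 598 × 0.008576 = 5.128 μSv/h.
Dose = rate × time = 5.128 μSv/h × 2.000 h = 10.26 μSv.

10.3 μSv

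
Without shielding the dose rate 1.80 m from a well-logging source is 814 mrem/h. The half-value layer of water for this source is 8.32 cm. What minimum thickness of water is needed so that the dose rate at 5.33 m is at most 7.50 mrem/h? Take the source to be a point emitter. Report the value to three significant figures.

At 5.33 m, distance alone gives (1.80/5.33)² = 0.1140, so 814 × 0.1140 = 92.80 mrem/h.
Further attenuation needed: 92.80/7.50 = 12.37.
n = log₂(12.37) = 3.629 half-value layers.
Thickness = 3.629 × 8.32 cm = 30.19 cm.

30.2 cm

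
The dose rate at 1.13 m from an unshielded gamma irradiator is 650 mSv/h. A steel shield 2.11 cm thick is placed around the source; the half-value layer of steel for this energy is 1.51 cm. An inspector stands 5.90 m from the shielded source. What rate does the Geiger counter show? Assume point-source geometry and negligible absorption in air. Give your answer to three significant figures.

9.05 mSv/h

Distance alone: 650 × (1.13/5.90)² = 650 × 0.03668 = 23.84 mSv/h.
Shield: 2.11/1.51 = 1.397 half-value layers → attenuation 2^(−1.397) = 0.3797.
Combined: 23.84 × 0.3797 = 9.052 mSv/h.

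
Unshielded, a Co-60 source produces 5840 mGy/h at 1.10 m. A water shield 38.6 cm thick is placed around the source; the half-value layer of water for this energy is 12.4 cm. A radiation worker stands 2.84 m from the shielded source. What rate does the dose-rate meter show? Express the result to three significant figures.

Distance alone: 5840 × (1.10/2.84)² = 5840 × 0.1500 = 876.0 mGy/h.
Shield: 38.6/12.4 = 3.113 half-value layers → attenuation 2^(−3.113) = 0.1156.
Combined: 876.0 × 0.1156 = 101.3 mGy/h.

101 mGy/h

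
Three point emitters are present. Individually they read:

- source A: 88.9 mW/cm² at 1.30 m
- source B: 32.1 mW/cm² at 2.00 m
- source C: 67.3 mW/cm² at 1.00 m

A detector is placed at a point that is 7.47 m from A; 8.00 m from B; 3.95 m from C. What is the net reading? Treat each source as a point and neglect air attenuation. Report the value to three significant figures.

By superposition, sum each source's inverse-square contribution:
A: 88.9 × (1.30/7.47)² = 2.692 mW/cm²
B: 32.1 × (2.00/8.00)² = 2.006 mW/cm²
C: 67.3 × (1.00/3.95)² = 4.313 mW/cm²
Total = 2.692 + 2.006 + 4.313 = 9.011 mW/cm².

9.01 mW/cm²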